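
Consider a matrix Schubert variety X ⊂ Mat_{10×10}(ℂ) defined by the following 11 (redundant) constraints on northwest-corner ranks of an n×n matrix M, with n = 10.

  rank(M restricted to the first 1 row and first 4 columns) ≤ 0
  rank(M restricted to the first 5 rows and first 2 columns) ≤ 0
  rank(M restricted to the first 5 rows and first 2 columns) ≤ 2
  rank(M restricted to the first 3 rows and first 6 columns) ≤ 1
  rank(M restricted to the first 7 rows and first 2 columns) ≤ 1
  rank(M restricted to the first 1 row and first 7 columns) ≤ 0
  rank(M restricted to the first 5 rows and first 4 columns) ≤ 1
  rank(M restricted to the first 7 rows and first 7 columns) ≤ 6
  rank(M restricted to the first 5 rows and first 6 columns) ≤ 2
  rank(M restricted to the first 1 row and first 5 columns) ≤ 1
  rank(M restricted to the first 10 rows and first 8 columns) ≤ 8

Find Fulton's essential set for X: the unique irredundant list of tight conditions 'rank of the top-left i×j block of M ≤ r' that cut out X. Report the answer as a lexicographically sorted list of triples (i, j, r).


Recovering R(i,j) via the rank-extension bound from the 11 conditions:

  row 1: 0 | 0 | 0 | 0 | 0 | 0 | 0 | 1 | 1 | 1
  row 2: 0 | 0 | 1 | 1 | 1 | 1 | 1 | 2 | 2 | 2
  row 3: 0 | 0 | 1 | 1 | 1 | 1 | 2 | 3 | 3 | 3
  row 4: 0 | 0 | 1 | 1 | 2 | 2 | 3 | 4 | 4 | 4
  row 5: 0 | 0 | 1 | 1 | 2 | 2 | 3 | 4 | 5 | 5
  row 6: 1 | 1 | 2 | 2 | 3 | 3 | 4 | 5 | 6 | 6
  row 7: 1 | 1 | 2 | 3 | 4 | 4 | 5 | 6 | 7 | 7
  row 8: 1 | 2 | 3 | 4 | 5 | 5 | 6 | 7 | 8 | 8
  row 9: 1 | 2 | 3 | 4 | 5 | 6 | 7 | 8 | 9 | 9
  row 10: 1 | 2 | 3 | 4 | 5 | 6 | 7 | 8 | 9 | 10

the unique w with this rank table is (8, 3, 7, 5, 9, 1, 4, 2, 6, 10).

6 SE-corners of the 22-cell Rothe diagram give Ess(w):

[(1, 7, 0), (3, 6, 1), (5, 2, 0), (5, 4, 1), (5, 6, 2), (7, 2, 1)]


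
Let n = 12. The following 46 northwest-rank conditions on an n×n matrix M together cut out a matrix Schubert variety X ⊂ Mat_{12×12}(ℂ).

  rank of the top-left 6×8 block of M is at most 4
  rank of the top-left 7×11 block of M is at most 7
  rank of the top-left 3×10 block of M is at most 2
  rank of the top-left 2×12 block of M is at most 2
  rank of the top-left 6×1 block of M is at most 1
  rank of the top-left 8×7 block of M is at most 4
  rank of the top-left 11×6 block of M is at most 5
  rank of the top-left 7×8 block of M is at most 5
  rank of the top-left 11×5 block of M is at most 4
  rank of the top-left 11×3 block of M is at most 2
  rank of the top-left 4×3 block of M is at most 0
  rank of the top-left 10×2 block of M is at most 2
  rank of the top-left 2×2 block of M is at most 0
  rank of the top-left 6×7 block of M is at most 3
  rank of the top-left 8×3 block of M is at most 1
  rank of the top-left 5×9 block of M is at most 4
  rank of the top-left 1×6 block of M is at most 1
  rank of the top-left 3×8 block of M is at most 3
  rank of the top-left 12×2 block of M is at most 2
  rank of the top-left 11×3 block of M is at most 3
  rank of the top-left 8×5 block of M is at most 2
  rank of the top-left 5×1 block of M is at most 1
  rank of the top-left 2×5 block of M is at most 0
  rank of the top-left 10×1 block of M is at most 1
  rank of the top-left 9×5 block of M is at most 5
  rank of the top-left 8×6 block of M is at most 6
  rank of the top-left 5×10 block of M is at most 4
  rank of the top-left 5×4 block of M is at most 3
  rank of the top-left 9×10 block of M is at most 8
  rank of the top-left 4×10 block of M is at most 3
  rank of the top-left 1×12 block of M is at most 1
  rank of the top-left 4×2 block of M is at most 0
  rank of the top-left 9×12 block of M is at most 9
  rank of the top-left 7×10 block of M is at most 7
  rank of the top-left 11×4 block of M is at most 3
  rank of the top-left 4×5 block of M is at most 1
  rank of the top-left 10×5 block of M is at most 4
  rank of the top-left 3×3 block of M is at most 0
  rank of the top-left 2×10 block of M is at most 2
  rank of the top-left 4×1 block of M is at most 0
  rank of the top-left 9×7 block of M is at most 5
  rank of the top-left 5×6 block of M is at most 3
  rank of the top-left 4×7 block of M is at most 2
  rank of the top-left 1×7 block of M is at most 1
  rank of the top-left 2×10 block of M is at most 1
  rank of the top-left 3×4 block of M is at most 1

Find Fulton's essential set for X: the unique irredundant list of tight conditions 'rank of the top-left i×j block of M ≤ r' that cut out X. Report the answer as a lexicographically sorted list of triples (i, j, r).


Recovering R(i,j) via the rank-extension bound from the 46 conditions:

  row 1: 0 | 0 | 0 | 0 | 0 | 1 | 1 | 1 | 1 | 1 | 1 | 1
  row 2: 0 | 0 | 0 | 0 | 0 | 1 | 1 | 1 | 1 | 1 | 2 | 2
  row 3: 0 | 0 | 0 | 1 | 1 | 2 | 2 | 2 | 2 | 2 | 3 | 3
  row 4: 0 | 0 | 0 | 1 | 1 | 2 | 2 | 3 | 3 | 3 | 4 | 4
  row 5: 1 | 1 | 1 | 2 | 2 | 3 | 3 | 4 | 4 | 4 | 5 | 5
  row 6: 1 | 1 | 1 | 2 | 2 | 3 | 3 | 4 | 5 | 5 | 6 | 6
  row 7: 1 | 1 | 1 | 2 | 2 | 3 | 4 | 5 | 6 | 6 | 7 | 7
  row 8: 1 | 1 | 1 | 2 | 2 | 3 | 4 | 5 | 6 | 7 | 8 | 8
  row 9: 1 | 2 | 2 | 3 | 3 | 4 | 5 | 6 | 7 | 8 | 9 | 9
  row 10: 1 | 2 | 2 | 3 | 4 | 5 | 6 | 7 | 8 | 9 | 10 | 10
  row 11: 1 | 2 | 2 | 3 | 4 | 5 | 6 | 7 | 8 | 9 | 10 | 11
  row 12: 1 | 2 | 3 | 4 | 5 | 6 | 7 | 8 | 9 | 10 | 11 | 12

so w = (6, 11, 4, 8, 1, 9, 7, 10, 2, 5, 12, 3).

Rothe diagram D(w) (34 cells), 9 SE-corners (essential conditions):

[(2, 5, 0), (2, 10, 1), (4, 3, 0), (4, 5, 1), (4, 7, 2), (6, 7, 3), (8, 3, 1), (8, 5, 2), (11, 3, 2)]


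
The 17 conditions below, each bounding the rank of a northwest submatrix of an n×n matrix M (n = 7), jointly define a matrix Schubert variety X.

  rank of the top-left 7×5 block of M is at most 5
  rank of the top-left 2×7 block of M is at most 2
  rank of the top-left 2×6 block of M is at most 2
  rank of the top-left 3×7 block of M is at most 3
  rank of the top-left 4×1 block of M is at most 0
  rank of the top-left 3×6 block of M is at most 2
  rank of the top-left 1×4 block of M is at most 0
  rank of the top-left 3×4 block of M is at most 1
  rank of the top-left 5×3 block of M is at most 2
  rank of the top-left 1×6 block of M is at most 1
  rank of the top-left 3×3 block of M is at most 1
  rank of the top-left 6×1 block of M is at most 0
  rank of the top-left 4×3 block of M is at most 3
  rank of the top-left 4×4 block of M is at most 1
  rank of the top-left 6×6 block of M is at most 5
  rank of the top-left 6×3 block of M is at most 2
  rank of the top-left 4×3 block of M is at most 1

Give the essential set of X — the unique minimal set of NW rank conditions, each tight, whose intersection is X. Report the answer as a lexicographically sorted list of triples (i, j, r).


Propagating the 17 rank bounds to every northwest block:

  0 | 0 | 0 | 0 | 1 | 1 | 1
  0 | 1 | 1 | 1 | 2 | 2 | 2
  0 | 1 | 1 | 1 | 2 | 2 | 3
  0 | 1 | 1 | 1 | 2 | 3 | 4
  0 | 1 | 2 | 2 | 3 | 4 | 5
  0 | 1 | 2 | 3 | 4 | 5 | 6
  1 | 2 | 3 | 4 | 5 | 6 | 7

so w = (5, 2, 7, 6, 3, 4, 1).

Fulton essential set (4 of the 14 Rothe cells):

[(1, 4, 0), (3, 6, 2), (4, 4, 1), (6, 1, 0)]


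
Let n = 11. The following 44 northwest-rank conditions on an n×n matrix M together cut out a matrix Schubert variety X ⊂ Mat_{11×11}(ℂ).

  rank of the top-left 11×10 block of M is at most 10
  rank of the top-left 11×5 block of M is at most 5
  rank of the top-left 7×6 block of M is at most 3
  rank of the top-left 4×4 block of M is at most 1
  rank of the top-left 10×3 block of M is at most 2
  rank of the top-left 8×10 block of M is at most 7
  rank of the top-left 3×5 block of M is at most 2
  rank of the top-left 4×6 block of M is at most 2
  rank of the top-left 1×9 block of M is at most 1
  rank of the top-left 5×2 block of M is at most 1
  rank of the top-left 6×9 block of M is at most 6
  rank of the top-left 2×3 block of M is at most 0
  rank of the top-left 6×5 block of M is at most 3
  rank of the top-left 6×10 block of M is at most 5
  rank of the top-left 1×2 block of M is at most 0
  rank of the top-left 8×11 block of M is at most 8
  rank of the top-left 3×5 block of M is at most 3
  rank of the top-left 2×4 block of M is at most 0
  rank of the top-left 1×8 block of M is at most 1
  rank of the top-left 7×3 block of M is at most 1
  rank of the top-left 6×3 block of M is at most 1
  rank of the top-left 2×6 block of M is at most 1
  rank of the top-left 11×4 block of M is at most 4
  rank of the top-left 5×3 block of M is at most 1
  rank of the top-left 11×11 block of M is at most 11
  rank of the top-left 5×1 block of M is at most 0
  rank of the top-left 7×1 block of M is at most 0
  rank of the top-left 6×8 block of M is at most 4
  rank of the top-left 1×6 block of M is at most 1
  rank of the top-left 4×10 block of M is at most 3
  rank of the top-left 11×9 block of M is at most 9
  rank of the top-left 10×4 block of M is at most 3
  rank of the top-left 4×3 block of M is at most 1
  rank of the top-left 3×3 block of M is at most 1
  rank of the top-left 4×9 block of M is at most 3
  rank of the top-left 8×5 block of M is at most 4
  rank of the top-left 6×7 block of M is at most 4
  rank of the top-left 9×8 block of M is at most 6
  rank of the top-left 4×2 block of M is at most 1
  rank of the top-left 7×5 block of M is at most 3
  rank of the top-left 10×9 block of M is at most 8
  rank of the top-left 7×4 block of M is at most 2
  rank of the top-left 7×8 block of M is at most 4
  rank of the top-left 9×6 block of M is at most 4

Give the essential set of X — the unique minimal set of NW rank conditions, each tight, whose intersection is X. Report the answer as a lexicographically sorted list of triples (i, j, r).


Rank table r_w(11×11) implied by the 44 constraints:

  R[1]: 0 | 0 | 0 | 0 | 1 | 1 | 1 | 1 | 1 | 1 | 1
  R[2]: 0 | 0 | 0 | 0 | 1 | 1 | 2 | 2 | 2 | 2 | 2
  R[3]: 0 | 1 | 1 | 1 | 2 | 2 | 3 | 3 | 3 | 3 | 3
  R[4]: 0 | 1 | 1 | 1 | 2 | 2 | 3 | 3 | 3 | 3 | 4
  R[5]: 0 | 1 | 1 | 2 | 3 | 3 | 4 | 4 | 4 | 4 | 5
  R[6]: 0 | 1 | 1 | 2 | 3 | 3 | 4 | 4 | 5 | 5 | 6
  R[7]: 0 | 1 | 1 | 2 | 3 | 3 | 4 | 4 | 5 | 6 | 7
  R[8]: 1 | 2 | 2 | 3 | 4 | 4 | 5 | 5 | 6 | 7 | 8
  R[9]: 1 | 2 | 2 | 3 | 4 | 4 | 5 | 6 | 7 | 8 | 9
  R[10]: 1 | 2 | 2 | 3 | 4 | 5 | 6 | 7 | 8 | 9 | 10
  R[11]: 1 | 2 | 3 | 4 | 5 | 6 | 7 | 8 | 9 | 10 | 11

reading off 1-entries of Δ²R: w = (5, 7, 2, 11, 4, 9, 10, 1, 8, 6, 3).

|D(w)|=30, |Ess(w)|=11:

[(2, 4, 0), (2, 6, 1), (4, 4, 1), (4, 6, 2), (4, 10, 3), (7, 1, 0), (7, 3, 1), (7, 6, 3), (7, 8, 4), (9, 6, 4), (10, 3, 2)]


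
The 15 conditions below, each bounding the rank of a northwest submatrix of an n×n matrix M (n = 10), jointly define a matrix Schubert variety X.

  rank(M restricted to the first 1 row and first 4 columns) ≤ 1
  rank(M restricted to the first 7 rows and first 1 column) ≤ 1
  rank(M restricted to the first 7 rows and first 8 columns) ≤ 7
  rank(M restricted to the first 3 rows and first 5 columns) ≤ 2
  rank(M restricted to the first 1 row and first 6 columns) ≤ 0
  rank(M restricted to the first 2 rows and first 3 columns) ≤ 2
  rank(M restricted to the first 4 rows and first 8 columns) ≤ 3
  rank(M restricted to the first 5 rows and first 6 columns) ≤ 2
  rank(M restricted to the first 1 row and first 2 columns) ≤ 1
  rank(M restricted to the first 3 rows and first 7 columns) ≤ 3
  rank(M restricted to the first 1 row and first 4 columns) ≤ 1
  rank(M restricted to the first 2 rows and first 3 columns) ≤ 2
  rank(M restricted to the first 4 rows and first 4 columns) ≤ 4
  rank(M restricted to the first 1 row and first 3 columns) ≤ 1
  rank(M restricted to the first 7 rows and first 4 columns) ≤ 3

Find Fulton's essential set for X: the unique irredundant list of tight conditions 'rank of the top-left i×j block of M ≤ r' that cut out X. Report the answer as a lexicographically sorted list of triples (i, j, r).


Reconstructing r_w from the 15 given conditions:

  row 1: 0, 0, 0, 0, 0, 0, 1, 1, 1, 1
  row 2: 1, 1, 1, 1, 1, 1, 2, 2, 2, 2
  row 3: 1, 2, 2, 2, 2, 2, 3, 3, 3, 3
  row 4: 1, 2, 2, 2, 2, 2, 3, 3, 4, 4
  row 5: 1, 2, 2, 2, 2, 2, 3, 4, 5, 5
  row 6: 1, 2, 3, 3, 3, 3, 4, 5, 6, 6
  row 7: 1, 2, 3, 3, 4, 4, 5, 6, 7, 7
  row 8: 1, 2, 3, 4, 5, 5, 6, 7, 8, 8
  row 9: 1, 2, 3, 4, 5, 6, 7, 8, 9, 9
  row 10: 1, 2, 3, 4, 5, 6, 7, 8, 9, 10

so w = (7, 1, 2, 9, 8, 3, 5, 4, 6, 10).

ℓ(w)=16; the 4 essential cells (i,j,r):

[(1, 6, 0), (4, 8, 3), (5, 6, 2), (7, 4, 3)]


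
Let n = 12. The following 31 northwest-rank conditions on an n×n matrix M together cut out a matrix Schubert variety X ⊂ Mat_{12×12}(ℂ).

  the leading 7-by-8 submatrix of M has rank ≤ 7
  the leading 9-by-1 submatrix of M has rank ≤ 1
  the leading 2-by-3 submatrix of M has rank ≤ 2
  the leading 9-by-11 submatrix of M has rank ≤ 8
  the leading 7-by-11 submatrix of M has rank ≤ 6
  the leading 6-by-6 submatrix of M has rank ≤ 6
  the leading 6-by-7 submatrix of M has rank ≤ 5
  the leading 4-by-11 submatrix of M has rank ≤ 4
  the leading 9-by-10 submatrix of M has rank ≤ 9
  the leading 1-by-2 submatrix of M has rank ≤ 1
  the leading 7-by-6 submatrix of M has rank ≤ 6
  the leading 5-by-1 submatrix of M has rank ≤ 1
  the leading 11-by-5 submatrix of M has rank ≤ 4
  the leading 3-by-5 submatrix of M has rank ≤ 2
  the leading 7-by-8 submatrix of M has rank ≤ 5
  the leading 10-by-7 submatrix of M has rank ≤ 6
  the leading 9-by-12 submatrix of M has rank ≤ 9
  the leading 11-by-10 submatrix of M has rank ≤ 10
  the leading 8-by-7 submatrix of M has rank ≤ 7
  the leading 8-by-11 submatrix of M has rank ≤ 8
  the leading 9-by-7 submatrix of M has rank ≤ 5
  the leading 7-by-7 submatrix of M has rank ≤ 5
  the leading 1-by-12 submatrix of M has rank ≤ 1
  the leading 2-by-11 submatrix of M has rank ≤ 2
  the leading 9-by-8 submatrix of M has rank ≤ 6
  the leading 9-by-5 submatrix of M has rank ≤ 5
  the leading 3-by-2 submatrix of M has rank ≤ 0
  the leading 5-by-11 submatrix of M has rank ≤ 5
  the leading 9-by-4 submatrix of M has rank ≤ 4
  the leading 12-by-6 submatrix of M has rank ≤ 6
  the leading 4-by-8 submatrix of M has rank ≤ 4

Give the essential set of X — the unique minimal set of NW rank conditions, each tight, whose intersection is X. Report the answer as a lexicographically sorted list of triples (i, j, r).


Recovering R(i,j) via the rank-extension bound from the 31 conditions:

  R[1]: 0, 0, 1, 1, 1, 1, 1, 1, 1, 1, 1, 1
  R[2]: 0, 0, 1, 2, 2, 2, 2, 2, 2, 2, 2, 2
  R[3]: 0, 0, 1, 2, 2, 3, 3, 3, 3, 3, 3, 3
  R[4]: 1, 1, 2, 3, 3, 4, 4, 4, 4, 4, 4, 4
  R[5]: 1, 2, 3, 4, 4, 5, 5, 5, 5, 5, 5, 5
  R[6]: 1, 2, 3, 4, 4, 5, 5, 5, 6, 6, 6, 6
  R[7]: 1, 2, 3, 4, 4, 5, 5, 5, 6, 6, 6, 7
  R[8]: 1, 2, 3, 4, 4, 5, 5, 6, 7, 7, 7, 8
  R[9]: 1, 2, 3, 4, 4, 5, 5, 6, 7, 8, 8, 9
  R[10]: 1, 2, 3, 4, 4, 5, 6, 7, 8, 9, 9, 10
  R[11]: 1, 2, 3, 4, 4, 5, 6, 7, 8, 9, 10, 11
  R[12]: 1, 2, 3, 4, 5, 6, 7, 8, 9, 10, 11, 12

the unique w with this rank table is (3, 4, 6, 1, 2, 9, 12, 8, 10, 7, 11, 5).

6 SE-corners of the 21-cell Rothe diagram give Ess(w):

[(3, 2, 0), (3, 5, 2), (7, 8, 5), (7, 11, 6), (9, 7, 5), (11, 5, 4)]


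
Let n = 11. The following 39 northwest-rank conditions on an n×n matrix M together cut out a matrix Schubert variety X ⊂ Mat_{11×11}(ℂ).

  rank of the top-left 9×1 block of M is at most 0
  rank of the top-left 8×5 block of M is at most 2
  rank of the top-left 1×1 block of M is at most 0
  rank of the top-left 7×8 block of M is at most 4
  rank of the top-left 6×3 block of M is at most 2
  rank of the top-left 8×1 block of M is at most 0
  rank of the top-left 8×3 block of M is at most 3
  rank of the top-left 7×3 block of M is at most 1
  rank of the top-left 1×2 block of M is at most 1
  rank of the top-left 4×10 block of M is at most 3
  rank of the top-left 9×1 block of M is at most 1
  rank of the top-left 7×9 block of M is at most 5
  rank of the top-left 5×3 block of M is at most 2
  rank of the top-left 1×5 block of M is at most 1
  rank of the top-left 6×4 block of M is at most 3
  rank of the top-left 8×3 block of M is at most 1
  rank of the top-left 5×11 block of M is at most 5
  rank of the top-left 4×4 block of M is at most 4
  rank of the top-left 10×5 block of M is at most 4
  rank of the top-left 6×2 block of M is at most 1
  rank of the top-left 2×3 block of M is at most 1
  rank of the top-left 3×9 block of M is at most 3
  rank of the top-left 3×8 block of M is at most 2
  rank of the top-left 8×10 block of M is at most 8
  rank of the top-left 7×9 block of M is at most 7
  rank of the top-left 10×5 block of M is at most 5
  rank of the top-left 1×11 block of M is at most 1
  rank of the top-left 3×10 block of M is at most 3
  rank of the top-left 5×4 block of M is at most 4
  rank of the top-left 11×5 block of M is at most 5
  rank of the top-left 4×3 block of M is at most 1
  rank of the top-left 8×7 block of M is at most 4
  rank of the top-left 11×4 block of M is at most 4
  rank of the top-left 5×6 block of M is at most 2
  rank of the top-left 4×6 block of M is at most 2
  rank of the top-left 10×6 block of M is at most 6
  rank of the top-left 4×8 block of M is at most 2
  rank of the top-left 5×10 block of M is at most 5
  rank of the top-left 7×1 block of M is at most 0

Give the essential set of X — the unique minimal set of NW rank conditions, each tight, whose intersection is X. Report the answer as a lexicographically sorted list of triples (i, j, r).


Propagating the 39 rank bounds to every northwest block:

  row 1: 0 1 1 1 1 1 1 1 1 1 1
  row 2: 0 1 1 2 2 2 2 2 2 2 2
  row 3: 0 1 1 2 2 2 2 2 3 3 3
  row 4: 0 1 1 2 2 2 2 2 3 3 4
  row 5: 0 1 1 2 2 2 3 3 4 4 5
  row 6: 0 1 1 2 2 3 4 4 5 5 6
  row 7: 0 1 1 2 2 3 4 4 5 6 7
  row 8: 0 1 1 2 2 3 4 5 6 7 8
  row 9: 0 1 2 3 3 4 5 6 7 8 9
  row 10: 1 2 3 4 4 5 6 7 8 9 10
  row 11: 1 2 3 4 5 6 7 8 9 10 11

second differences of R give the permutation w = (2, 4, 9, 11, 7, 6, 10, 8, 3, 1, 5).

D(w) has 31 cells with 7 SE-corners; essential set:

[(4, 8, 2), (4, 10, 3), (5, 6, 2), (7, 8, 4), (8, 3, 1), (8, 5, 2), (9, 1, 0)]


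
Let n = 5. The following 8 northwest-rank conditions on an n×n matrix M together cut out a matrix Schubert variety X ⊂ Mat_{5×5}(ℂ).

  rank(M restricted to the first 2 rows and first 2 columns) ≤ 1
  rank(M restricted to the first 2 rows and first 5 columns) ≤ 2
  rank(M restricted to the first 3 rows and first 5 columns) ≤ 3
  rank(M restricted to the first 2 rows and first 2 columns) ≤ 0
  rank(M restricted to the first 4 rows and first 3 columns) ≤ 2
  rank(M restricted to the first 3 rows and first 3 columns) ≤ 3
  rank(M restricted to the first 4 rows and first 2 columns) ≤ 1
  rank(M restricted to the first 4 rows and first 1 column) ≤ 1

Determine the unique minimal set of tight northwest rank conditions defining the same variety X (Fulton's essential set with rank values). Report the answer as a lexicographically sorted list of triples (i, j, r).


Rank table r_w(5×5) implied by the 8 constraints:

  row 1: 0 | 0 | 1 | 1 | 1
  row 2: 0 | 0 | 1 | 2 | 2
  row 3: 1 | 1 | 2 | 3 | 3
  row 4: 1 | 1 | 2 | 3 | 4
  row 5: 1 | 2 | 3 | 4 | 5

so w = (3, 4, 1, 5, 2).

Fulton essential set (2 of the 5 Rothe cells):

[(2, 2, 0), (4, 2, 1)]


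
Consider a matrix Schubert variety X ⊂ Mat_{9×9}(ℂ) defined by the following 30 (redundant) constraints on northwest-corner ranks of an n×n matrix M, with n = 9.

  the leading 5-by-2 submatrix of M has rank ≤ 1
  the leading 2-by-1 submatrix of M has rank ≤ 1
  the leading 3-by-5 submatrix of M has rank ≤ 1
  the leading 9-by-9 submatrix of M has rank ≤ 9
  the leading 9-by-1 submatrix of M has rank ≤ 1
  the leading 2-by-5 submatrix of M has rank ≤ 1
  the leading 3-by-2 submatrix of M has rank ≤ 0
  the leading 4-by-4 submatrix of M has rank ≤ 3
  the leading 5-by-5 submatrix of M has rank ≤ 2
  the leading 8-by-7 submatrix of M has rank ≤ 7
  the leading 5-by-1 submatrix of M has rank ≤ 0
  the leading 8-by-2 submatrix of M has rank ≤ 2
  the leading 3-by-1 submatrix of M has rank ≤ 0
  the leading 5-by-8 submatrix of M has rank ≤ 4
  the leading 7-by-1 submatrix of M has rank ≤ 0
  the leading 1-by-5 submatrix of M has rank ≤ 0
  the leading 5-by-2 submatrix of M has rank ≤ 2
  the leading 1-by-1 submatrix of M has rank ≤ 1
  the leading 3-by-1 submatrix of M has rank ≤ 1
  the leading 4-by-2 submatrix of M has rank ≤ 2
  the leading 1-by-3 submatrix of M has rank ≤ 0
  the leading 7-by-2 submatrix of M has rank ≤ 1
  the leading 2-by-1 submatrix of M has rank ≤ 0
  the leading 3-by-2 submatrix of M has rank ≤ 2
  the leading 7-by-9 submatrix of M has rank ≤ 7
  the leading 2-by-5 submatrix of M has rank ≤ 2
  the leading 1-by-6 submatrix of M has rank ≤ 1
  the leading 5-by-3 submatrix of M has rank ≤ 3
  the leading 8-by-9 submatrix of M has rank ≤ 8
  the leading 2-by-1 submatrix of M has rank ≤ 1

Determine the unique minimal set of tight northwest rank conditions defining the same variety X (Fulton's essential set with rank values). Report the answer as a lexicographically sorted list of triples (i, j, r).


The tightest implied rank at each (i,j), from the 30 conditions:

  i=1: 0, 0, 0, 0, 0, 1, 1, 1, 1
  i=2: 0, 0, 1, 1, 1, 2, 2, 2, 2
  i=3: 0, 0, 1, 1, 1, 2, 3, 3, 3
  i=4: 0, 1, 2, 2, 2, 3, 4, 4, 4
  i=5: 0, 1, 2, 2, 2, 3, 4, 4, 5
  i=6: 0, 1, 2, 3, 3, 4, 5, 5, 6
  i=7: 0, 1, 2, 3, 4, 5, 6, 6, 7
  i=8: 1, 2, 3, 4, 5, 6, 7, 7, 8
  i=9: 1, 2, 3, 4, 5, 6, 7, 8, 9

the unique w with this rank table is (6, 3, 7, 2, 9, 4, 5, 1, 8).

6 SE-corners of the 18-cell Rothe diagram give Ess(w):

[(1, 5, 0), (3, 2, 0), (3, 5, 1), (5, 5, 2), (5, 8, 4), (7, 1, 0)]


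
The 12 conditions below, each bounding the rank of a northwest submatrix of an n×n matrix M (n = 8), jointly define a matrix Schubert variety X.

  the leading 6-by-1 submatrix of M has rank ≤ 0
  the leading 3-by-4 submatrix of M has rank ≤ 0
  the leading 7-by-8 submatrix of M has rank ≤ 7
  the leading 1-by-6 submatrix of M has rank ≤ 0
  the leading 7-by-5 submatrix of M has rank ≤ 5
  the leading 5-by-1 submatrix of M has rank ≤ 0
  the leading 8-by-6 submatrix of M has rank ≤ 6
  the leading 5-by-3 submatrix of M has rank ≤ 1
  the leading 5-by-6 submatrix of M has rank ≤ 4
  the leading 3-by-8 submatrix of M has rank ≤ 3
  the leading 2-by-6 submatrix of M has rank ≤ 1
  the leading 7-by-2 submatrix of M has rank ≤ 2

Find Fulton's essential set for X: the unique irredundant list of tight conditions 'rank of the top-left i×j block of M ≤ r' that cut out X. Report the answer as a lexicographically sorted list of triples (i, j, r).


Rank table r_w(8×8) implied by the 12 constraints:

  R[1]: 0 0 0 0 0 0 1 1
  R[2]: 0 0 0 0 1 1 2 2
  R[3]: 0 0 0 0 1 2 3 3
  R[4]: 0 1 1 1 2 3 4 4
  R[5]: 0 1 1 2 3 4 5 5
  R[6]: 0 1 2 3 4 5 6 6
  R[7]: 1 2 3 4 5 6 7 7
  R[8]: 1 2 3 4 5 6 7 8

second differences of R give the permutation w = (7, 5, 6, 2, 4, 3, 1, 8).

Fulton essential set (4 of the 18 Rothe cells):

[(1, 6, 0), (3, 4, 0), (5, 3, 1), (6, 1, 0)]


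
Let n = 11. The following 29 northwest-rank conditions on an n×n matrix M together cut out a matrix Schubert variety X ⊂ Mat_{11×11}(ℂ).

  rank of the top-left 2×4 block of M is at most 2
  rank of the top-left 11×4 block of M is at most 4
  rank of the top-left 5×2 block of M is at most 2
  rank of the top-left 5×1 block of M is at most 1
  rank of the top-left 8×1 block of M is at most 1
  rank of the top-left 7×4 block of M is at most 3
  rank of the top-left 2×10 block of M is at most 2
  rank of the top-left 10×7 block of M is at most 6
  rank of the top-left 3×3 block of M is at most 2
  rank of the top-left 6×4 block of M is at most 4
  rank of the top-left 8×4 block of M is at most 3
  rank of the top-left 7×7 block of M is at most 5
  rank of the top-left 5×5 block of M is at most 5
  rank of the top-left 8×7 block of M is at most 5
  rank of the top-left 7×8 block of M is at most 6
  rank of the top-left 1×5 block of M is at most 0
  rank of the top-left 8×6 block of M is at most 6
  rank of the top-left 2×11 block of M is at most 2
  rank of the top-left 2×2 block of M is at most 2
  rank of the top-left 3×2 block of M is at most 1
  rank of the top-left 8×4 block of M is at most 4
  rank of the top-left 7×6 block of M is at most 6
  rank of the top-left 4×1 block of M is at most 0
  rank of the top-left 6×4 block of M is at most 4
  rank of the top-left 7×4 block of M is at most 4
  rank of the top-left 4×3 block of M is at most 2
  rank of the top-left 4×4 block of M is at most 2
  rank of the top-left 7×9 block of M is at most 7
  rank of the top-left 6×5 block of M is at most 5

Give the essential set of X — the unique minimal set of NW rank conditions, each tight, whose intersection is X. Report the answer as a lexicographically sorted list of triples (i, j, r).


Computing R[i][j] = min implied NW-rank bound (n=11, 29 conditions):

  i=1: 0 0 0 0 0 1 1 1 1 1 1
  i=2: 0 1 1 1 1 2 2 2 2 2 2
  i=3: 0 1 2 2 2 3 3 3 3 3 3
  i=4: 0 1 2 2 3 4 4 4 4 4 4
  i=5: 1 2 3 3 4 5 5 5 5 5 5
  i=6: 1 2 3 3 4 5 5 6 6 6 6
  i=7: 1 2 3 3 4 5 5 6 7 7 7
  i=8: 1 2 3 3 4 5 5 6 7 8 8
  i=9: 1 2 3 4 5 6 6 7 8 9 9
  i=10: 1 2 3 4 5 6 6 7 8 9 10
  i=11: 1 2 3 4 5 6 7 8 9 10 11

the unique w with this rank table is (6, 2, 3, 5, 1, 8, 9, 10, 4, 11, 7).

6 SE-corners of the 16-cell Rothe diagram give Ess(w):

[(1, 5, 0), (4, 1, 0), (4, 4, 2), (8, 4, 3), (8, 7, 5), (10, 7, 6)]


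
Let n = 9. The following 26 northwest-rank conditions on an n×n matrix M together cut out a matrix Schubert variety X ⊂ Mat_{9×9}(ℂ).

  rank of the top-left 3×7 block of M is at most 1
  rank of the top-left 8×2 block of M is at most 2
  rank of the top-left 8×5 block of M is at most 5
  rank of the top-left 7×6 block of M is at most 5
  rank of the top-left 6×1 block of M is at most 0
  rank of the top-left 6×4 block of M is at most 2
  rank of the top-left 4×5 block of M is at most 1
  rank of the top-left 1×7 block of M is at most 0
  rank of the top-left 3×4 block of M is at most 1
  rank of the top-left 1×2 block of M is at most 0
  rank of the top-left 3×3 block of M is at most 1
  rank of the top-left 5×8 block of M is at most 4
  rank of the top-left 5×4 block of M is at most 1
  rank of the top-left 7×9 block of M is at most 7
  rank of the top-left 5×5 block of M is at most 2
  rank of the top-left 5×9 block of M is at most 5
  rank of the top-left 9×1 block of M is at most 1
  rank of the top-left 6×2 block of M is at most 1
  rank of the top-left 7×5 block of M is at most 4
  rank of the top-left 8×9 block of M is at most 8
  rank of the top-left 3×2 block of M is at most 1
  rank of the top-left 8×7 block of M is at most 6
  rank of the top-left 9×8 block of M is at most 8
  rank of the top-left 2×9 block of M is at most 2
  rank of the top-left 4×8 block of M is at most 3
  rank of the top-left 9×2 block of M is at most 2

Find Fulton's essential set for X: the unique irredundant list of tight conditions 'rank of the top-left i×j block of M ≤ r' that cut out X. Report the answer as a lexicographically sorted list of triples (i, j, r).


Reconstructing r_w from the 26 given conditions:

  0 0 0 0 0 0 0 1 1
  0 1 1 1 1 1 1 2 2
  0 1 1 1 1 1 1 2 3
  0 1 1 1 1 2 2 3 4
  0 1 1 1 2 3 3 4 5
  0 1 2 2 3 4 4 5 6
  1 2 3 3 4 5 5 6 7
  1 2 3 4 5 6 6 7 8
  1 2 3 4 5 6 7 8 9

second differences of R give the permutation w = (8, 2, 9, 6, 5, 3, 1, 4, 7).

ℓ(w)=22; the 5 essential cells (i,j,r):

[(1, 7, 0), (3, 7, 1), (4, 5, 1), (5, 4, 1), (6, 1, 0)]


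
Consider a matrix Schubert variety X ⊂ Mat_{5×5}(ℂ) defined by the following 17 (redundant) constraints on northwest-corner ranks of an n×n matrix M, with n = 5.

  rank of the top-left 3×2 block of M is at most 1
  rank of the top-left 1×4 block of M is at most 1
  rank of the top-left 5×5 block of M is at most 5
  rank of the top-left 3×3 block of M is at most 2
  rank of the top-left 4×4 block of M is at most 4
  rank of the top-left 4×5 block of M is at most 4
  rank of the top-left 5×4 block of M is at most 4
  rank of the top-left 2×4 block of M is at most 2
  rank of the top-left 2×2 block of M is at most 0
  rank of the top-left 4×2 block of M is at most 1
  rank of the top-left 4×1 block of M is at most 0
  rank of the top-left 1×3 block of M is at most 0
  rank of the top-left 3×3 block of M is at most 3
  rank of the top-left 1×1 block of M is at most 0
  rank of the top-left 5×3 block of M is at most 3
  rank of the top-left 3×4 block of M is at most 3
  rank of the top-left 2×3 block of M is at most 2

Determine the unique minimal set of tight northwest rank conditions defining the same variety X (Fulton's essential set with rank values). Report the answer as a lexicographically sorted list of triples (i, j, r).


The tightest implied rank at each (i,j), from the 17 conditions:

  row 1: 0 0 0 1 1
  row 2: 0 0 1 2 2
  row 3: 0 1 2 3 3
  row 4: 0 1 2 3 4
  row 5: 1 2 3 4 5

the unique w with this rank table is (4, 3, 2, 5, 1).

3 SE-corners of the 7-cell Rothe diagram give Ess(w):

[(1, 3, 0), (2, 2, 0), (4, 1, 0)]


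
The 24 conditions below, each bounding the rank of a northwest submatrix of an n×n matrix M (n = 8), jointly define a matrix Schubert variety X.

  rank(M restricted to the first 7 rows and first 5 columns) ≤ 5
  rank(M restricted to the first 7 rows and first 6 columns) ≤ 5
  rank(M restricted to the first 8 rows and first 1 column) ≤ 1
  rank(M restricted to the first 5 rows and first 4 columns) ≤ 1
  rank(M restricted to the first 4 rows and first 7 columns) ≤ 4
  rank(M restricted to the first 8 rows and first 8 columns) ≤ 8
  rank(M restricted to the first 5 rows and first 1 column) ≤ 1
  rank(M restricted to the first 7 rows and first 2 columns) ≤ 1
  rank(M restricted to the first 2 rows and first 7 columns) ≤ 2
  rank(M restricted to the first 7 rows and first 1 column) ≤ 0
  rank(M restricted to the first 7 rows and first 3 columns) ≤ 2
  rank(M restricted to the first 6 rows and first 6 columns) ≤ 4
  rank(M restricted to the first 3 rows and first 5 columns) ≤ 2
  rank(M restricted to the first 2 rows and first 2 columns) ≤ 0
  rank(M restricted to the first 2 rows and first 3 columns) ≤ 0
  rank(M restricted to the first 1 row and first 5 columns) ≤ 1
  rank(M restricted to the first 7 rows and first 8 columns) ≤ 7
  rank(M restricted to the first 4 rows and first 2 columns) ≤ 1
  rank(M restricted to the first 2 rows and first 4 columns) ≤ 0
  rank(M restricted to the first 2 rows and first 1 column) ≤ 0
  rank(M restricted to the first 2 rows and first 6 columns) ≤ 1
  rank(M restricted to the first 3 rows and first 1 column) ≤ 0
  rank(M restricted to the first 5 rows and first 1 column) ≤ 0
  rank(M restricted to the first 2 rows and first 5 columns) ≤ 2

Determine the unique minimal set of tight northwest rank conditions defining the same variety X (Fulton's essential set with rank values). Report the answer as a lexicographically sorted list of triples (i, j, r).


Computing R[i][j] = min implied NW-rank bound (n=8, 24 conditions):

  i=1: 0 | 0 | 0 | 0 | 1 | 1 | 1 | 1
  i=2: 0 | 0 | 0 | 0 | 1 | 1 | 2 | 2
  i=3: 0 | 1 | 1 | 1 | 2 | 2 | 3 | 3
  i=4: 0 | 1 | 1 | 1 | 2 | 3 | 4 | 4
  i=5: 0 | 1 | 1 | 1 | 2 | 3 | 4 | 5
  i=6: 0 | 1 | 2 | 2 | 3 | 4 | 5 | 6
  i=7: 0 | 1 | 2 | 3 | 4 | 5 | 6 | 7
  i=8: 1 | 2 | 3 | 4 | 5 | 6 | 7 | 8

the unique w with this rank table is (5, 7, 2, 6, 8, 3, 4, 1).

|D(w)|=18, |Ess(w)|=4:

[(2, 4, 0), (2, 6, 1), (5, 4, 1), (7, 1, 0)]


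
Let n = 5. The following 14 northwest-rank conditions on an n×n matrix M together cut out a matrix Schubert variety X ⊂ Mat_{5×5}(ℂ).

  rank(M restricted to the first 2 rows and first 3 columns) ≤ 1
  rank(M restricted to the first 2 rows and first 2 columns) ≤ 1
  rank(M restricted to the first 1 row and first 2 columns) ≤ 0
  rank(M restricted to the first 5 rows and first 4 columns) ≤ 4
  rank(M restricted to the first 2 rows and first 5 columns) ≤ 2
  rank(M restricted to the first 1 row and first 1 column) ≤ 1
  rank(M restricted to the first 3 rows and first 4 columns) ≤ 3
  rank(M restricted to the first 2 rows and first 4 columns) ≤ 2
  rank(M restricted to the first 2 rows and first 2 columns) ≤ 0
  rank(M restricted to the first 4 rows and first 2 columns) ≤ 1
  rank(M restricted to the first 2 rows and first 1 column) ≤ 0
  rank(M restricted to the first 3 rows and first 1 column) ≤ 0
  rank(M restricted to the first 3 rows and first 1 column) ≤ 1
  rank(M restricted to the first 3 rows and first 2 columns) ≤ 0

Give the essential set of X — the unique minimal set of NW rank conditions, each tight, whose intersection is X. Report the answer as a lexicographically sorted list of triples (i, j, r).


Computing R[i][j] = min implied NW-rank bound (n=5, 14 conditions):

  0 | 0 | 1 | 1 | 1
  0 | 0 | 1 | 2 | 2
  0 | 0 | 1 | 2 | 3
  1 | 1 | 2 | 3 | 4
  1 | 2 | 3 | 4 | 5

reading off 1-entries of Δ²R: w = (3, 4, 5, 1, 2).

D(w) has 6 cells with 1 SE-corner; essential set:

[(3, 2, 0)]


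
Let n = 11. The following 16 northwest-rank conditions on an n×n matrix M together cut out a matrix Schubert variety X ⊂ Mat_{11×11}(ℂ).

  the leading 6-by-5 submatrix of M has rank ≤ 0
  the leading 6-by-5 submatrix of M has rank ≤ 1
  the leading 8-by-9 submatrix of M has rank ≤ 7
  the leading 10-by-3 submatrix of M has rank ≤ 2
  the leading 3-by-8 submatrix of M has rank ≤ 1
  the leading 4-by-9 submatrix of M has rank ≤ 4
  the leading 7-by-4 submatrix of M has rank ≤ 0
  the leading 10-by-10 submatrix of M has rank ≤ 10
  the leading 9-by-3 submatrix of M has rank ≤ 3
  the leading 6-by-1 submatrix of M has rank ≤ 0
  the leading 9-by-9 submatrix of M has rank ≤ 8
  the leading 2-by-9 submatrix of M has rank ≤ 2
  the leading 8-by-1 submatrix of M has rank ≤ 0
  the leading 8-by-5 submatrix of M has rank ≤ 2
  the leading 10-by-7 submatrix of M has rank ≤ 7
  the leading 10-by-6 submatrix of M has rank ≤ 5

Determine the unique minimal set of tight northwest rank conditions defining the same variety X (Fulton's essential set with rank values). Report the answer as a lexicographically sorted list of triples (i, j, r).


Computing R[i][j] = min implied NW-rank bound (n=11, 16 conditions):

  0 | 0 | 0 | 0 | 0 | 1 | 1 | 1 | 1 | 1 | 1
  0 | 0 | 0 | 0 | 0 | 1 | 1 | 1 | 2 | 2 | 2
  0 | 0 | 0 | 0 | 0 | 1 | 1 | 1 | 2 | 3 | 3
  0 | 0 | 0 | 0 | 0 | 1 | 2 | 2 | 3 | 4 | 4
  0 | 0 | 0 | 0 | 0 | 1 | 2 | 3 | 4 | 5 | 5
  0 | 0 | 0 | 0 | 0 | 1 | 2 | 3 | 4 | 5 | 6
  0 | 0 | 0 | 0 | 1 | 2 | 3 | 4 | 5 | 6 | 7
  0 | 1 | 1 | 1 | 2 | 3 | 4 | 5 | 6 | 7 | 8
  1 | 2 | 2 | 2 | 3 | 4 | 5 | 6 | 7 | 8 | 9
  1 | 2 | 2 | 3 | 4 | 5 | 6 | 7 | 8 | 9 | 10
  1 | 2 | 3 | 4 | 5 | 6 | 7 | 8 | 9 | 10 | 11

so w = (6, 9, 10, 7, 8, 11, 5, 2, 1, 4, 3).

5 SE-corners of the 40-cell Rothe diagram give Ess(w):

[(3, 8, 1), (6, 5, 0), (7, 4, 0), (8, 1, 0), (10, 3, 2)]


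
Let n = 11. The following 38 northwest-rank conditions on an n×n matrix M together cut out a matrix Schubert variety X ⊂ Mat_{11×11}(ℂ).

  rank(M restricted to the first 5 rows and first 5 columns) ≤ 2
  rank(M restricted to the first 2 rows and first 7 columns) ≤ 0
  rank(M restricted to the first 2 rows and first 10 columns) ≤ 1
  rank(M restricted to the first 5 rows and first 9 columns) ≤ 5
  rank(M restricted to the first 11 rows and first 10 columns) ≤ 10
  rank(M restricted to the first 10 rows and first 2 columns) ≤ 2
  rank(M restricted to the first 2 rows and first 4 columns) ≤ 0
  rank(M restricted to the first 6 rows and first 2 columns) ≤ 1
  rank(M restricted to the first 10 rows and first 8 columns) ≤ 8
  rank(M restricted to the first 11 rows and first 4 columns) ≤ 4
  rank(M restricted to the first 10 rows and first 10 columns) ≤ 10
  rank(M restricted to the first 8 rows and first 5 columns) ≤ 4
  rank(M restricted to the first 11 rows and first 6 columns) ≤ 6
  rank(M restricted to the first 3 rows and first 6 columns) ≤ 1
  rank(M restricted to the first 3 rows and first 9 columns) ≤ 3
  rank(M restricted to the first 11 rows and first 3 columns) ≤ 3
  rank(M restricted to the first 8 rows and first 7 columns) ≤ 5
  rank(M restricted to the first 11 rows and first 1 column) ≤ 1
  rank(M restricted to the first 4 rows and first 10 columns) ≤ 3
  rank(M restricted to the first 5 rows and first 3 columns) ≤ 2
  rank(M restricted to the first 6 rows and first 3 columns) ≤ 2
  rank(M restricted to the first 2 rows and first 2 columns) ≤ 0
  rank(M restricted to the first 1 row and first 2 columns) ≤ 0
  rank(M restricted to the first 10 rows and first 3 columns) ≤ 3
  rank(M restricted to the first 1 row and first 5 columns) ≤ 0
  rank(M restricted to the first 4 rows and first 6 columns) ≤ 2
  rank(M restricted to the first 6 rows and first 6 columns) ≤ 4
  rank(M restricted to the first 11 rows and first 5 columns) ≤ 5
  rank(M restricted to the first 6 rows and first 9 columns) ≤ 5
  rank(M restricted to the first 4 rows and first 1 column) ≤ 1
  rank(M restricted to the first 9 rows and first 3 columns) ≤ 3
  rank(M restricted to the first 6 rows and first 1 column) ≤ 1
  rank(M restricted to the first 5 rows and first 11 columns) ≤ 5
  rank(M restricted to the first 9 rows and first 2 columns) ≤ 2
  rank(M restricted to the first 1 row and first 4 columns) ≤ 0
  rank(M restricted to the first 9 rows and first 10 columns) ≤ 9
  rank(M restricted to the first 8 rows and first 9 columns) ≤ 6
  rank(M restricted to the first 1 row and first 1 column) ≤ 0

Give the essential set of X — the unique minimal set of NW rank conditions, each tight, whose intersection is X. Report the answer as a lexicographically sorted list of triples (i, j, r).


The tightest implied rank at each (i,j), from the 38 conditions:

  R[1]: 0  0  0  0  0  0  0  1  1  1  1
  R[2]: 0  0  0  0  0  0  0  1  1  1  2
  R[3]: 1  1  1  1  1  1  1  2  2  2  3
  R[4]: 1  1  2  2  2  2  2  3  3  3  4
  R[5]: 1  1  2  2  2  3  3  4  4  4  5
  R[6]: 1  1  2  3  3  4  4  5  5  5  6
  R[7]: 1  2  3  4  4  5  5  6  6  6  7
  R[8]: 1  2  3  4  4  5  5  6  6  7  8
  R[9]: 1  2  3  4  5  6  6  7  7  8  9
  R[10]: 1  2  3  4  5  6  7  8  8  9  10
  R[11]: 1  2  3  4  5  6  7  8  9  10  11

second differences of R give the permutation w = (8, 11, 1, 3, 6, 4, 2, 10, 5, 7, 9).

ℓ(w)=24; the 7 essential cells (i,j,r):

[(2, 7, 0), (2, 10, 1), (5, 5, 2), (6, 2, 1), (8, 5, 4), (8, 7, 5), (8, 9, 6)]


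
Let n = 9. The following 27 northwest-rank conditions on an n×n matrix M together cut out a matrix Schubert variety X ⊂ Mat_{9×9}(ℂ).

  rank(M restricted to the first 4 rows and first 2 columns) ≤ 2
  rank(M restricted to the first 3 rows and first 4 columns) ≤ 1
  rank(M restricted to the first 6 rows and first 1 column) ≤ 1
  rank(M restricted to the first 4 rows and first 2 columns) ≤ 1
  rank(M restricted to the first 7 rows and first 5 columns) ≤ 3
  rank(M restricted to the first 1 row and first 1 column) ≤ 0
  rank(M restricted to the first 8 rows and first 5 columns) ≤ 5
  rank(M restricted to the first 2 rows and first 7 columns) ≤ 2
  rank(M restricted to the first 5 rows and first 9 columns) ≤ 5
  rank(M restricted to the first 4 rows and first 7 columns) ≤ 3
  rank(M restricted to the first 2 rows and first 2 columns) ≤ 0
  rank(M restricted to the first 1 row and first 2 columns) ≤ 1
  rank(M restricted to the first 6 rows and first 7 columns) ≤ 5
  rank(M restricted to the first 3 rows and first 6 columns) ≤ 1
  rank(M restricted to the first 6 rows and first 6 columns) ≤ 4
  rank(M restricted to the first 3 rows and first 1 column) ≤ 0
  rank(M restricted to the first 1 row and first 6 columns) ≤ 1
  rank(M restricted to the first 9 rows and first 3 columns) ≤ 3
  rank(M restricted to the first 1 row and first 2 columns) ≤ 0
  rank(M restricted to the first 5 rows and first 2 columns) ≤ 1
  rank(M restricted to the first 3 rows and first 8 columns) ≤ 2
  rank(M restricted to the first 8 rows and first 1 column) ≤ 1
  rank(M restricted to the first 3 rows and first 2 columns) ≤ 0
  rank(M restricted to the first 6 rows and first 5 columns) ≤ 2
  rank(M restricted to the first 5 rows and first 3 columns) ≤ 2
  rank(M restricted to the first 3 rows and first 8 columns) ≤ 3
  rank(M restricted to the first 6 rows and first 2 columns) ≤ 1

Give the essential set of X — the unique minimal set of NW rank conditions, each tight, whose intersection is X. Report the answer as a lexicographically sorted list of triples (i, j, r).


Recovering R(i,j) via the rank-extension bound from the 27 conditions:

  row 1: 0  0  1  1  1  1  1  1  1
  row 2: 0  0  1  1  1  1  2  2  2
  row 3: 0  0  1  1  1  1  2  2  3
  row 4: 1  1  2  2  2  2  3  3  4
  row 5: 1  1  2  2  2  3  4  4  5
  row 6: 1  1  2  2  2  3  4  5  6
  row 7: 1  2  3  3  3  4  5  6  7
  row 8: 1  2  3  4  4  5  6  7  8
  row 9: 1  2  3  4  5  6  7  8  9

the unique w with this rank table is (3, 7, 9, 1, 6, 8, 2, 4, 5).

D(w) has 19 cells with 5 SE-corners; essential set:

[(3, 2, 0), (3, 6, 1), (3, 8, 2), (6, 2, 1), (6, 5, 2)]
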